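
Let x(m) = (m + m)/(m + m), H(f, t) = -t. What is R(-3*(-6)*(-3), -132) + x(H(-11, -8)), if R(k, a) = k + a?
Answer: -185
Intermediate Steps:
R(k, a) = a + k
x(m) = 1 (x(m) = (2*m)/((2*m)) = (2*m)*(1/(2*m)) = 1)
R(-3*(-6)*(-3), -132) + x(H(-11, -8)) = (-132 - 3*(-6)*(-3)) + 1 = (-132 + 18*(-3)) + 1 = (-132 - 54) + 1 = -186 + 1 = -185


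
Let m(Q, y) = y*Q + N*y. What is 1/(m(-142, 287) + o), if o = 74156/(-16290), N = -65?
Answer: -8145/483923383 ≈ -1.6831e-5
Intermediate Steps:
m(Q, y) = -65*y + Q*y (m(Q, y) = y*Q - 65*y = Q*y - 65*y = -65*y + Q*y)
o = -37078/8145 (o = 74156*(-1/16290) = -37078/8145 ≈ -4.5522)
1/(m(-142, 287) + o) = 1/(287*(-65 - 142) - 37078/8145) = 1/(287*(-207) - 37078/8145) = 1/(-59409 - 37078/8145) = 1/(-483923383/8145) = -8145/483923383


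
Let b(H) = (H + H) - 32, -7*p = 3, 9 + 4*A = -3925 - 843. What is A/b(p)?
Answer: 33439/920 ≈ 36.347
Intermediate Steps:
A = -4777/4 (A = -9/4 + (-3925 - 843)/4 = -9/4 + (¼)*(-4768) = -9/4 - 1192 = -4777/4 ≈ -1194.3)
p = -3/7 (p = -⅐*3 = -3/7 ≈ -0.42857)
b(H) = -32 + 2*H (b(H) = 2*H - 32 = -32 + 2*H)
A/b(p) = -4777/(4*(-32 + 2*(-3/7))) = -4777/(4*(-32 - 6/7)) = -4777/(4*(-230/7)) = -4777/4*(-7/230) = 33439/920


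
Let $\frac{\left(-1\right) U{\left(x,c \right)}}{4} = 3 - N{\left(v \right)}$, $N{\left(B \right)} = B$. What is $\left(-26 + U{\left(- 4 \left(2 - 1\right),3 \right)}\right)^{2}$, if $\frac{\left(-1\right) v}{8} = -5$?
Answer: $14884$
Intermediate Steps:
$v = 40$ ($v = \left(-8\right) \left(-5\right) = 40$)
$U{\left(x,c \right)} = 148$ ($U{\left(x,c \right)} = - 4 \left(3 - 40\right) = \left(-4\right) \left(-37\right) = 148$)
$\left(-26 + U{\left(- 4 \left(2 - 1\right),3 \right)}\right)^{2} = \left(-26 + 148\right)^{2} = 122^{2} = 14884$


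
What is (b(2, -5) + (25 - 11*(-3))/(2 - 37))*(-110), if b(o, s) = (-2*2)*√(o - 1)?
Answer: 4356/7 ≈ 622.29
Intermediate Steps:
b(o, s) = -4*√(-1 + o)
(b(2, -5) + (25 - 11*(-3))/(2 - 37))*(-110) = (-4*√(-1 + 2) + (25 - 11*(-3))/(2 - 37))*(-110) = (-4*√1 + (25 + 33)/(-35))*(-110) = (-4*1 + 58*(-1/35))*(-110) = (-4 - 58/35)*(-110) = -198/35*(-110) = 4356/7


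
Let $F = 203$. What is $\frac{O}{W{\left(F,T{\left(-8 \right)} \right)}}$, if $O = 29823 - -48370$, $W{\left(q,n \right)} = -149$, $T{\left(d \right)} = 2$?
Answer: $- \frac{78193}{149} \approx -524.79$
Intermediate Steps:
$O = 78193$ ($O = 29823 + 48370 = 78193$)
$\frac{O}{W{\left(F,T{\left(-8 \right)} \right)}} = \frac{78193}{-149} = 78193 \left(- \frac{1}{149}\right) = - \frac{78193}{149}$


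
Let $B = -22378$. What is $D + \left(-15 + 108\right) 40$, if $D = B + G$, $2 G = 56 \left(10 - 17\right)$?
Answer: $-18854$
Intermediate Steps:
$G = -196$ ($G = \frac{56 \left(10 - 17\right)}{2} = \frac{56 \left(-7\right)}{2} = \frac{1}{2} \left(-392\right) = -196$)
$D = -22574$ ($D = -22378 - 196 = -22574$)
$D + \left(-15 + 108\right) 40 = -22574 + \left(-15 + 108\right) 40 = -22574 + 93 \cdot 40 = -22574 + 3720 = -18854$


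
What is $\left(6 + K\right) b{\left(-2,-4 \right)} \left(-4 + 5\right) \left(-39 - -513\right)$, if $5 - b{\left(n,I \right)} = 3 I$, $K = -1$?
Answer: $40290$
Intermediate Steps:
$b{\left(n,I \right)} = 5 - 3 I$
$\left(6 + K\right) b{\left(-2,-4 \right)} \left(-4 + 5\right) \left(-39 - -513\right) = \left(6 - 1\right) \left(5 - -12\right) \left(-4 + 5\right) \left(-39 - -513\right) = 5 \left(5 + 12\right) 1 \left(-39 + 513\right) = 5 \cdot 17 \cdot 1 \cdot 474 = 5 \cdot 17 \cdot 474 = 85 \cdot 474 = 40290$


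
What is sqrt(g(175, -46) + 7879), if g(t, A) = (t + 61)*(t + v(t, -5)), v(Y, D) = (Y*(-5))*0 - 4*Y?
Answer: I*sqrt(116021) ≈ 340.62*I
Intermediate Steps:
v(Y, D) = -4*Y (v(Y, D) = -5*Y*0 - 4*Y = 0 - 4*Y = -4*Y)
g(t, A) = -3*t*(61 + t) (g(t, A) = (t + 61)*(t - 4*t) = (61 + t)*(-3*t) = -3*t*(61 + t))
sqrt(g(175, -46) + 7879) = sqrt(3*175*(-61 - 1*175) + 7879) = sqrt(3*175*(-61 - 175) + 7879) = sqrt(3*175*(-236) + 7879) = sqrt(-123900 + 7879) = sqrt(-116021) = I*sqrt(116021)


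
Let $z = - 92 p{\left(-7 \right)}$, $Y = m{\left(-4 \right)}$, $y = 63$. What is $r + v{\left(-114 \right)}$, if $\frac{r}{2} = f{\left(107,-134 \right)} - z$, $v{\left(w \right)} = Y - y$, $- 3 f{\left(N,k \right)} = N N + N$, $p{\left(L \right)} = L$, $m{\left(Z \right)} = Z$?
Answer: $-9059$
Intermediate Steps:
$Y = -4$
$f{\left(N,k \right)} = - \frac{N}{3} - \frac{N^{2}}{3}$ ($f{\left(N,k \right)} = - \frac{N N + N}{3} = - \frac{N^{2} + N}{3} = - \frac{N + N^{2}}{3} = - \frac{N}{3} - \frac{N^{2}}{3}$)
$z = 644$ ($z = \left(-92\right) \left(-7\right) = 644$)
$v{\left(w \right)} = -67$ ($v{\left(w \right)} = -4 - 63 = -67$)
$r = -8992$ ($r = 2 \left(\left(- \frac{1}{3}\right) 107 \left(1 + 107\right) - 644\right) = 2 \left(\left(- \frac{1}{3}\right) 107 \cdot 108 - 644\right) = 2 \left(-3852 - 644\right) = 2 \left(-4496\right) = -8992$)
$r + v{\left(-114 \right)} = -8992 - 67 = -9059$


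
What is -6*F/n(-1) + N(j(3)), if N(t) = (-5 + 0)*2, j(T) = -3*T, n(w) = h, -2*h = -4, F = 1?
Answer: -13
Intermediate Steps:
h = 2 (h = -½*(-4) = 2)
n(w) = 2
N(t) = -10 (N(t) = -5*2 = -10)
-6*F/n(-1) + N(j(3)) = -6/2 - 10 = -6*½ - 10 = -3 - 10 = -13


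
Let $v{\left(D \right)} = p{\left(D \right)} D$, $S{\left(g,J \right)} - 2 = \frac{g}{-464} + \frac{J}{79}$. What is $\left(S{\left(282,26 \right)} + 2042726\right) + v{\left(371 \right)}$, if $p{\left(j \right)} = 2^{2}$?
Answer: $\frac{37466312429}{18328} \approx 2.0442 \cdot 10^{6}$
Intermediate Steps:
$p{\left(j \right)} = 4$
$S{\left(g,J \right)} = 2 - \frac{g}{464} + \frac{J}{79}$ ($S{\left(g,J \right)} = 2 + \left(\frac{g}{-464} + \frac{J}{79}\right) = 2 + \left(g \left(- \frac{1}{464}\right) + J \frac{1}{79}\right) = 2 + \left(- \frac{g}{464} + \frac{J}{79}\right) = 2 - \frac{g}{464} + \frac{J}{79}$)
$v{\left(D \right)} = 4 D$
$\left(S{\left(282,26 \right)} + 2042726\right) + v{\left(371 \right)} = \left(\left(2 - \frac{141}{232} + \frac{1}{79} \cdot 26\right) + 2042726\right) + 4 \cdot 371 = \left(\left(2 - \frac{141}{232} + \frac{26}{79}\right) + 2042726\right) + 1484 = \left(\frac{31549}{18328} + 2042726\right) + 1484 = \frac{37439113677}{18328} + 1484 = \frac{37466312429}{18328}$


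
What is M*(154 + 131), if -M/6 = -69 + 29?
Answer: 68400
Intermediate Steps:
M = 240 (M = -6*(-69 + 29) = -6*(-40) = 240)
M*(154 + 131) = 240*(154 + 131) = 240*285 = 68400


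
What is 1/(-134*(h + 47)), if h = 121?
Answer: -1/22512 ≈ -4.4421e-5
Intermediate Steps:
1/(-134*(h + 47)) = 1/(-134*(121 + 47)) = 1/(-134*168) = 1/(-22512) = -1/22512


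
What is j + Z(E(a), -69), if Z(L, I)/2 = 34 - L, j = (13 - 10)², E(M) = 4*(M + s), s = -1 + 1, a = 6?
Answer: 29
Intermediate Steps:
s = 0
E(M) = 4*M (E(M) = 4*(M + 0) = 4*M)
j = 9 (j = 3² = 9)
Z(L, I) = 68 - 2*L (Z(L, I) = 2*(34 - L) = 68 - 2*L)
j + Z(E(a), -69) = 9 + (68 - 8*6) = 9 + (68 - 2*24) = 9 + (68 - 48) = 9 + 20 = 29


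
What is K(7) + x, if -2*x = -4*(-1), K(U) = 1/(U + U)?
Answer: -27/14 ≈ -1.9286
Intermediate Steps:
K(U) = 1/(2*U)
x = -2 (x = -(-2)*(-1) = -1/2*4 = -2)
K(7) + x = (1/2)/7 - 2 = (1/2)*(1/7) - 2 = 1/14 - 2 = -27/14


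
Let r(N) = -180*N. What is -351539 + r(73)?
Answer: -364679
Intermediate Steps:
-351539 + r(73) = -351539 - 180*73 = -351539 - 13140 = -364679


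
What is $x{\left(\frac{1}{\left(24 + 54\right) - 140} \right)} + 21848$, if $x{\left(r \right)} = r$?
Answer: $\frac{1354575}{62} \approx 21848.0$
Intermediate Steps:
$x{\left(\frac{1}{\left(24 + 54\right) - 140} \right)} + 21848 = \frac{1}{\left(24 + 54\right) - 140} + 21848 = \frac{1}{78 - 140} + 21848 = \frac{1}{-62} + 21848 = - \frac{1}{62} + 21848 = \frac{1354575}{62}$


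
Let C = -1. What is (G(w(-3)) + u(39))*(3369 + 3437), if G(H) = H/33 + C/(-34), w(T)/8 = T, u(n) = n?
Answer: 48747975/187 ≈ 2.6068e+5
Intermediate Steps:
w(T) = 8*T
G(H) = 1/34 + H/33 (G(H) = H/33 - 1/(-34) = H*(1/33) - 1*(-1/34) = H/33 + 1/34 = 1/34 + H/33)
(G(w(-3)) + u(39))*(3369 + 3437) = ((1/34 + (8*(-3))/33) + 39)*(3369 + 3437) = ((1/34 + (1/33)*(-24)) + 39)*6806 = ((1/34 - 8/11) + 39)*6806 = (-261/374 + 39)*6806 = (14325/374)*6806 = 48747975/187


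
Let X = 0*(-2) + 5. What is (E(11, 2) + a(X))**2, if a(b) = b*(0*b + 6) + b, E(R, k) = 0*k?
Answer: 1225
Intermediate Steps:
E(R, k) = 0
X = 5 (X = 0 + 5 = 5)
a(b) = 7*b (a(b) = b*(0 + 6) + b = b*6 + b = 6*b + b = 7*b)
(E(11, 2) + a(X))**2 = (0 + 7*5)**2 = (0 + 35)**2 = 35**2 = 1225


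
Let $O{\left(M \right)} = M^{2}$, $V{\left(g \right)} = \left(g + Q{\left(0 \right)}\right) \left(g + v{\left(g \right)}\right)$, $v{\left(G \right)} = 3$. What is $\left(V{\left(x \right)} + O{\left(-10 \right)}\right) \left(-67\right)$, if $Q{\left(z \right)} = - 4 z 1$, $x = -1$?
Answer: $-6566$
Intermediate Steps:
$Q{\left(z \right)} = - 4 z$
$V{\left(g \right)} = g \left(3 + g\right)$ ($V{\left(g \right)} = \left(g - 0\right) \left(g + 3\right) = \left(g + 0\right) \left(3 + g\right) = g \left(3 + g\right)$)
$\left(V{\left(x \right)} + O{\left(-10 \right)}\right) \left(-67\right) = \left(- (3 - 1) + \left(-10\right)^{2}\right) \left(-67\right) = \left(\left(-1\right) 2 + 100\right) \left(-67\right) = \left(-2 + 100\right) \left(-67\right) = 98 \left(-67\right) = -6566$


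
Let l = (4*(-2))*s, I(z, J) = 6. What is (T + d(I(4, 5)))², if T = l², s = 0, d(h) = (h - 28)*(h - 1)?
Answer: 12100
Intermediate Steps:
d(h) = (-1 + h)*(-28 + h) (d(h) = (-28 + h)*(-1 + h) = (-1 + h)*(-28 + h))
l = 0 (l = (4*(-2))*0 = -8*0 = 0)
T = 0 (T = 0² = 0)
(T + d(I(4, 5)))² = (0 + (28 + 6² - 29*6))² = (0 + (28 + 36 - 174))² = (0 - 110)² = (-110)² = 12100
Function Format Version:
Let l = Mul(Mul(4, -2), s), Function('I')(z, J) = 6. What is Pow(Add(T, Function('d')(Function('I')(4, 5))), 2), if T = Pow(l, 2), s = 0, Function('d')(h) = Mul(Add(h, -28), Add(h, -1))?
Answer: 12100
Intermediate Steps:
Function('d')(h) = Mul(Add(-1, h), Add(-28, h)) (Function('d')(h) = Mul(Add(-28, h), Add(-1, h)) = Mul(Add(-1, h), Add(-28, h)))
l = 0 (l = Mul(Mul(4, -2), 0) = Mul(-8, 0) = 0)
T = 0 (T = Pow(0, 2) = 0)
Pow(Add(T, Function('d')(Function('I')(4, 5))), 2) = Pow(Add(0, Add(28, Pow(6, 2), Mul(-29, 6))), 2) = Pow(Add(0, Add(28, 36, -174)), 2) = Pow(Add(0, -110), 2) = Pow(-110, 2) = 12100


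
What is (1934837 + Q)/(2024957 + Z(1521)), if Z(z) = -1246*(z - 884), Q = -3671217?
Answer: -347276/246251 ≈ -1.4103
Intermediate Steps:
Z(z) = 1101464 - 1246*z (Z(z) = -1246*(-884 + z) = 1101464 - 1246*z)
(1934837 + Q)/(2024957 + Z(1521)) = (1934837 - 3671217)/(2024957 + (1101464 - 1246*1521)) = -1736380/(2024957 + (1101464 - 1895166)) = -1736380/(2024957 - 793702) = -1736380/1231255 = -1736380*1/1231255 = -347276/246251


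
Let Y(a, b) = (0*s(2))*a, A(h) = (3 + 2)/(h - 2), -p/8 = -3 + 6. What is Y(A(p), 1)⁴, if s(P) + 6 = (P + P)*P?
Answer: 0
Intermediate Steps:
p = -24 (p = -8*(-3 + 6) = -8*3 = -24)
s(P) = -6 + 2*P² (s(P) = -6 + (P + P)*P = -6 + (2*P)*P = -6 + 2*P²)
A(h) = 5/(-2 + h)
Y(a, b) = 0 (Y(a, b) = (0*(-6 + 2*2²))*a = (0*(-6 + 2*4))*a = (0*(-6 + 8))*a = (0*2)*a = 0*a = 0)
Y(A(p), 1)⁴ = 0⁴ = 0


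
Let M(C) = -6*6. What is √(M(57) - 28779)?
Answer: I*√28815 ≈ 169.75*I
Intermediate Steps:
M(C) = -36
√(M(57) - 28779) = √(-36 - 28779) = √(-28815) = I*√28815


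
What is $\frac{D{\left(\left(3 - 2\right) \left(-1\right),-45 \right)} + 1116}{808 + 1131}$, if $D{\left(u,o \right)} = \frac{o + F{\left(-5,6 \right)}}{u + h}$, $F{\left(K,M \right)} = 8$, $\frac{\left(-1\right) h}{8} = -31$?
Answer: $\frac{995}{1729} \approx 0.57548$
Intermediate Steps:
$h = 248$ ($h = \left(-8\right) \left(-31\right) = 248$)
$D{\left(u,o \right)} = \frac{8 + o}{248 + u}$ ($D{\left(u,o \right)} = \frac{o + 8}{u + 248} = \frac{8 + o}{248 + u}$)
$\frac{D{\left(\left(3 - 2\right) \left(-1\right),-45 \right)} + 1116}{808 + 1131} = \frac{\frac{8 - 45}{248 + \left(3 - 2\right) \left(-1\right)} + 1116}{808 + 1131} = \frac{\frac{1}{248 + 1 \left(-1\right)} \left(-37\right) + 1116}{1939} = \left(\frac{1}{248 - 1} \left(-37\right) + 1116\right) \frac{1}{1939} = \left(\frac{1}{247} \left(-37\right) + 1116\right) \frac{1}{1939} = \left(- \frac{37}{247} + 1116\right) \frac{1}{1939} = \frac{275615}{247} \cdot \frac{1}{1939} = \frac{995}{1729}$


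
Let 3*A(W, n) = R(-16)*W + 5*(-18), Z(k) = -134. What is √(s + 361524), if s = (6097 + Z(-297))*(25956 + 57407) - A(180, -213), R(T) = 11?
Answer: √497454463 ≈ 22304.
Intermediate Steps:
A(W, n) = -30 + 11*W/3 (A(W, n) = (11*W + 5*(-18))/3 = (11*W - 90)/3 = (-90 + 11*W)/3 = -30 + 11*W/3)
s = 497092939 (s = (6097 - 134)*(25956 + 57407) - (-30 + (11/3)*180) = 5963*83363 - (-30 + 660) = 497093569 - 1*630 = 497093569 - 630 = 497092939)
√(s + 361524) = √(497092939 + 361524) = √497454463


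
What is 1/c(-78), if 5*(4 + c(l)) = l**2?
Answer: 5/6064 ≈ 0.00082454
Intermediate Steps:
c(l) = -4 + l**2/5
1/c(-78) = 1/(-4 + (1/5)*(-78)**2) = 1/(-4 + (1/5)*6084) = 1/(-4 + 6084/5) = 1/(6064/5) = 5/6064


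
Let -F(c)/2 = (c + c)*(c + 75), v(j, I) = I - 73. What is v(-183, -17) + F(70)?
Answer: -40690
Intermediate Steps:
v(j, I) = -73 + I
F(c) = -4*c*(75 + c) (F(c) = -2*(c + c)*(c + 75) = -2*2*c*(75 + c) = -4*c*(75 + c))
v(-183, -17) + F(70) = (-73 - 17) - 4*70*(75 + 70) = -90 - 4*70*145 = -90 - 40600 = -40690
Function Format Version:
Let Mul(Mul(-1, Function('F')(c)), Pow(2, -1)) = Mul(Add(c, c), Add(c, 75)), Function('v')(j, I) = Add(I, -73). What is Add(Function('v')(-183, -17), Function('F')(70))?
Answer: -40690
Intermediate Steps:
Function('v')(j, I) = Add(-73, I)
Function('F')(c) = Mul(-4, c, Add(75, c)) (Function('F')(c) = Mul(-2, Mul(Add(c, c), Add(c, 75))) = Mul(-2, Mul(Mul(2, c), Add(75, c))) = Mul(-2, Mul(2, c, Add(75, c))) = Mul(-4, c, Add(75, c)))
Add(Function('v')(-183, -17), Function('F')(70)) = Add(Add(-73, -17), Mul(-4, 70, Add(75, 70))) = Add(-90, Mul(-4, 70, 145)) = Add(-90, -40600) = -40690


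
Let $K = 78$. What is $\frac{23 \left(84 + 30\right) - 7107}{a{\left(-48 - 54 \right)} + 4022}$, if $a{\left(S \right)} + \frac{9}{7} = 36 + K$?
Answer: $- \frac{31395}{28943} \approx -1.0847$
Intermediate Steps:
$a{\left(S \right)} = \frac{789}{7}$ ($a{\left(S \right)} = - \frac{9}{7} + \left(36 + 78\right) = - \frac{9}{7} + 114 = \frac{789}{7}$)
$\frac{23 \left(84 + 30\right) - 7107}{a{\left(-48 - 54 \right)} + 4022} = \frac{23 \left(84 + 30\right) - 7107}{\frac{789}{7} + 4022} = \frac{23 \cdot 114 - 7107}{\frac{28943}{7}} = \left(2622 - 7107\right) \frac{7}{28943} = \left(-4485\right) \frac{7}{28943} = - \frac{31395}{28943}$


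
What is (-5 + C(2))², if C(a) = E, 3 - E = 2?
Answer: 16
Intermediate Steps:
E = 1 (E = 3 - 1*2 = 3 - 2 = 1)
C(a) = 1
(-5 + C(2))² = (-5 + 1)² = (-4)² = 16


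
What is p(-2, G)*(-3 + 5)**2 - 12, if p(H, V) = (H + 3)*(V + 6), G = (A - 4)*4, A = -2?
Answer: -84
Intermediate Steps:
G = -24 (G = (-2 - 4)*4 = -6*4 = -24)
p(H, V) = (3 + H)*(6 + V)
p(-2, G)*(-3 + 5)**2 - 12 = (18 + 3*(-24) + 6*(-2) - 2*(-24))*(-3 + 5)**2 - 12 = (18 - 72 - 12 + 48)*2**2 - 12 = -18*4 - 12 = -72 - 12 = -84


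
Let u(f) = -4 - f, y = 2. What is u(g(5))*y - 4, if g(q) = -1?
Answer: -10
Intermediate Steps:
u(g(5))*y - 4 = (-4 - 1*(-1))*2 - 4 = (-4 + 1)*2 - 4 = -3*2 - 4 = -6 - 4 = -10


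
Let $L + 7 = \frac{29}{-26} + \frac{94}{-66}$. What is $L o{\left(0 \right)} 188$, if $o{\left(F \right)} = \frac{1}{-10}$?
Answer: $\frac{76939}{429} \approx 179.34$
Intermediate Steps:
$L = - \frac{8185}{858}$ ($L = -7 + \left(\frac{29}{-26} + \frac{94}{-66}\right) = -7 + \left(29 \left(- \frac{1}{26}\right) + 94 \left(- \frac{1}{66}\right)\right) = -7 - \frac{2179}{858} = - \frac{8185}{858} \approx -9.5396$)
$o{\left(F \right)} = - \frac{1}{10}$
$L o{\left(0 \right)} 188 = \left(- \frac{8185}{858}\right) \left(- \frac{1}{10}\right) 188 = \frac{1637}{1716} \cdot 188 = \frac{76939}{429}$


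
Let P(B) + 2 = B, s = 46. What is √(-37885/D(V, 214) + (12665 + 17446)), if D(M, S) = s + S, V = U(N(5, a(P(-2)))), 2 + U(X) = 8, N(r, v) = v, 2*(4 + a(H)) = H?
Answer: √20256535/26 ≈ 173.10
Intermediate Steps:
P(B) = -2 + B
a(H) = -4 + H/2
U(X) = 6 (U(X) = -2 + 8 = 6)
V = 6
D(M, S) = 46 + S
√(-37885/D(V, 214) + (12665 + 17446)) = √(-37885/(46 + 214) + (12665 + 17446)) = √(-37885/260 + 30111) = √(-37885*1/260 + 30111) = √(-7577/52 + 30111) = √(1558195/52) = √20256535/26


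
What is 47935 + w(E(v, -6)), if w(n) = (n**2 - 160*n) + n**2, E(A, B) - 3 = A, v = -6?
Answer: 48433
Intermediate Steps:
E(A, B) = 3 + A
w(n) = -160*n + 2*n**2
47935 + w(E(v, -6)) = 47935 + 2*(3 - 6)*(-80 + (3 - 6)) = 47935 + 2*(-3)*(-80 - 3) = 47935 + 2*(-3)*(-83) = 47935 + 498 = 48433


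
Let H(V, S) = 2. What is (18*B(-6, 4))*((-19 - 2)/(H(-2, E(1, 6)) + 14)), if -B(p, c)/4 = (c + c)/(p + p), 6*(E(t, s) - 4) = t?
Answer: -63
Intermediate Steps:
E(t, s) = 4 + t/6
B(p, c) = -4*c/p (B(p, c) = -4*(c + c)/(p + p) = -4*2*c/(2*p) = -4*2*c*1/(2*p) = -4*c/p)
(18*B(-6, 4))*((-19 - 2)/(H(-2, E(1, 6)) + 14)) = (18*(-4*4/(-6)))*((-19 - 2)/(2 + 14)) = (18*(-4*4*(-⅙)))*(-21/16) = (18*(8/3))*(-21*1/16) = 48*(-21/16) = -63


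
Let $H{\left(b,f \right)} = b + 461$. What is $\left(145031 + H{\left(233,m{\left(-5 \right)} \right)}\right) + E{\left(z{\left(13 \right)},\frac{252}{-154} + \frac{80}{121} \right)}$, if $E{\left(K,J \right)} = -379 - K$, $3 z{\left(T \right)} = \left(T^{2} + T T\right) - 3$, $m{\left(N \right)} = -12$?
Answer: $\frac{435703}{3} \approx 1.4523 \cdot 10^{5}$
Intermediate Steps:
$z{\left(T \right)} = -1 + \frac{2 T^{2}}{3}$ ($z{\left(T \right)} = \frac{\left(T^{2} + T T\right) - 3}{3} = \frac{\left(T^{2} + T^{2}\right) - 3}{3} = \frac{2 T^{2} - 3}{3} = \frac{-3 + 2 T^{2}}{3} = -1 + \frac{2 T^{2}}{3}$)
$H{\left(b,f \right)} = 461 + b$
$\left(145031 + H{\left(233,m{\left(-5 \right)} \right)}\right) + E{\left(z{\left(13 \right)},\frac{252}{-154} + \frac{80}{121} \right)} = \left(145031 + \left(461 + 233\right)\right) - \left(378 + \frac{338}{3}\right) = \left(145031 + 694\right) - \left(378 + \frac{338}{3}\right) = 145725 - \frac{1472}{3} = \frac{435703}{3}$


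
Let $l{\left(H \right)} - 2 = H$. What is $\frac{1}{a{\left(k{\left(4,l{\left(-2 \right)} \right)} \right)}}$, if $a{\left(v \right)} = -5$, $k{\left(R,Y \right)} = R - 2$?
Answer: $- \frac{1}{5} \approx -0.2$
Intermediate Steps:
$l{\left(H \right)} = 2 + H$
$k{\left(R,Y \right)} = -2 + R$
$\frac{1}{a{\left(k{\left(4,l{\left(-2 \right)} \right)} \right)}} = \frac{1}{-5} = - \frac{1}{5}$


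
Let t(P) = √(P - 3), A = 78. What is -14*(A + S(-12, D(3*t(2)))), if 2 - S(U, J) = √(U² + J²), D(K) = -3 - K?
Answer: -1120 + 42*√(16 + 2*I) ≈ -951.67 + 10.48*I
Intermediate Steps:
t(P) = √(-3 + P)
S(U, J) = 2 - √(J² + U²) (S(U, J) = 2 - √(U² + J²) = 2 - √(J² + U²))
-14*(A + S(-12, D(3*t(2)))) = -14*(78 + (2 - √((-3 - 3*√(-3 + 2))² + (-12)²))) = -14*(78 + (2 - √((-3 - 3*√(-1))² + 144))) = -14*(78 + (2 - √((-3 - 3*I)² + 144))) = -14*(78 + (2 - √(144 + (-3 - 3*I)²))) = -14*(80 - √(144 + (-3 - 3*I)²)) = -1120 + 14*√(144 + (-3 - 3*I)²)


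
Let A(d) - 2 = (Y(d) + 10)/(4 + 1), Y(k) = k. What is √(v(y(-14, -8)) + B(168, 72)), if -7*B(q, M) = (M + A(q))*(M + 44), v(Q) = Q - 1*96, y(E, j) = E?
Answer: I*√2359630/35 ≈ 43.889*I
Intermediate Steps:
A(d) = 4 + d/5 (A(d) = 2 + (d + 10)/(4 + 1) = 2 + (10 + d)/5 = 2 + (10 + d)*(⅕) = 2 + (2 + d/5) = 4 + d/5)
v(Q) = -96 + Q (v(Q) = Q - 96 = -96 + Q)
B(q, M) = -(44 + M)*(4 + M + q/5)/7 (B(q, M) = -(M + (4 + q/5))*(M + 44)/7 = -(4 + M + q/5)*(44 + M)/7 = -(44 + M)*(4 + M + q/5)/7)
√(v(y(-14, -8)) + B(168, 72)) = √((-96 - 14) + (-176/7 - 48/7*72 - 44/35*168 - ⅐*72² - 1/35*72*168)) = √(-110 + (-176/7 - 3456/7 - 1056/5 - ⅐*5184 - 1728/5)) = √(-110 + (-176/7 - 3456/7 - 1056/5 - 5184/7 - 1728/5)) = √(-110 - 63568/35) = √(-67418/35) = I*√2359630/35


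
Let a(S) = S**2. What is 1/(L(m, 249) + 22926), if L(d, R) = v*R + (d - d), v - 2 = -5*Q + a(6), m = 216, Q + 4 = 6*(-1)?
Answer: 1/44838 ≈ 2.2302e-5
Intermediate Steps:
Q = -10 (Q = -4 + 6*(-1) = -4 - 6 = -10)
v = 88 (v = 2 + (-5*(-10) + 6**2) = 2 + (50 + 36) = 2 + 86 = 88)
L(d, R) = 88*R (L(d, R) = 88*R + (d - d) = 88*R + 0 = 88*R)
1/(L(m, 249) + 22926) = 1/(88*249 + 22926) = 1/(21912 + 22926) = 1/44838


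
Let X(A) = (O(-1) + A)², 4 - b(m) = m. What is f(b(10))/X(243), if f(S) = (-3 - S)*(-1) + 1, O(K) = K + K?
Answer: -2/58081 ≈ -3.4435e-5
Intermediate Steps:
b(m) = 4 - m
O(K) = 2*K
f(S) = 4 + S (f(S) = (3 + S) + 1 = 4 + S)
X(A) = (-2 + A)² (X(A) = (2*(-1) + A)² = (-2 + A)²)
f(b(10))/X(243) = (4 + (4 - 1*10))/((-2 + 243)²) = (4 + (4 - 10))/(241²) = (4 - 6)/58081 = -2*1/58081 = -2/58081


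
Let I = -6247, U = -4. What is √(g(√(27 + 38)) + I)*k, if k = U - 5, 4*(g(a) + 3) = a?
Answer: -9*I*√(25000 - √65)/2 ≈ -711.4*I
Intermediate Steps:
g(a) = -3 + a/4
k = -9 (k = -4 - 5 = -9)
√(g(√(27 + 38)) + I)*k = √((-3 + √(27 + 38)/4) - 6247)*(-9) = √((-3 + √65/4) - 6247)*(-9) = √(-6250 + √65/4)*(-9) = -9*√(-6250 + √65/4)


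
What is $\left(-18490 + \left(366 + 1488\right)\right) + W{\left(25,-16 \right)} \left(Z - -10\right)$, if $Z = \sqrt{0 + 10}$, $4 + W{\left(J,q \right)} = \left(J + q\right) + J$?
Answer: $-16336 + 30 \sqrt{10} \approx -16241.0$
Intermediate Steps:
$W{\left(J,q \right)} = -4 + q + 2 J$ ($W{\left(J,q \right)} = -4 + \left(\left(J + q\right) + J\right) = -4 + \left(q + 2 J\right) = -4 + q + 2 J$)
$Z = \sqrt{10} \approx 3.1623$
$\left(-18490 + \left(366 + 1488\right)\right) + W{\left(25,-16 \right)} \left(Z - -10\right) = \left(-18490 + \left(366 + 1488\right)\right) + \left(-4 - 16 + 2 \cdot 25\right) \left(\sqrt{10} - -10\right) = \left(-18490 + 1854\right) + \left(-4 - 16 + 50\right) \left(\sqrt{10} + 10\right) = -16636 + 30 \left(10 + \sqrt{10}\right) = -16636 + \left(300 + 30 \sqrt{10}\right) = -16336 + 30 \sqrt{10}$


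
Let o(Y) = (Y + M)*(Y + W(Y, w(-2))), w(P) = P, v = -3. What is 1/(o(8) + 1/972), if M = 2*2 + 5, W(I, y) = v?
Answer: 972/82621 ≈ 0.011765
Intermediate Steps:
W(I, y) = -3
M = 9 (M = 4 + 5 = 9)
o(Y) = (-3 + Y)*(9 + Y) (o(Y) = (Y + 9)*(Y - 3) = (9 + Y)*(-3 + Y) = (-3 + Y)*(9 + Y))
1/(o(8) + 1/972) = 1/((-27 + 8**2 + 6*8) + 1/972) = 1/((-27 + 64 + 48) + 1/972) = 1/(85 + 1/972) = 1/(82621/972) = 972/82621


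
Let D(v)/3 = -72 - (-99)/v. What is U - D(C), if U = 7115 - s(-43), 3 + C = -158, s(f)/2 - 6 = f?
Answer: 1192502/161 ≈ 7406.8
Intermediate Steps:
s(f) = 12 + 2*f
C = -161 (C = -3 - 158 = -161)
D(v) = -216 + 297/v (D(v) = 3*(-72 - (-99)/v) = 3*(-72 + 99/v) = -216 + 297/v)
U = 7189 (U = 7115 - (12 + 2*(-43)) = 7115 - (12 - 86) = 7115 - 1*(-74) = 7115 + 74 = 7189)
U - D(C) = 7189 - (-216 + 297/(-161)) = 7189 - (-216 + 297*(-1/161)) = 7189 - (-216 - 297/161) = 7189 - 1*(-35073/161) = 7189 + 35073/161 = 1192502/161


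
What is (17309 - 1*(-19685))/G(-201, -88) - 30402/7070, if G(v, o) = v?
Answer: -133829191/710535 ≈ -188.35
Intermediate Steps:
(17309 - 1*(-19685))/G(-201, -88) - 30402/7070 = (17309 - 1*(-19685))/(-201) - 30402/7070 = (17309 + 19685)*(-1/201) - 30402*1/7070 = 36994*(-1/201) - 15201/3535 = -36994/201 - 15201/3535 = -133829191/710535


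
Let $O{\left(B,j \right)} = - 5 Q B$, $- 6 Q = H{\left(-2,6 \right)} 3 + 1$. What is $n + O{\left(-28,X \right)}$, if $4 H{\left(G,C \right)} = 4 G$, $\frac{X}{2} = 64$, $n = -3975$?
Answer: $- \frac{11575}{3} \approx -3858.3$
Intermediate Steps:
$X = 128$ ($X = 2 \cdot 64 = 128$)
$H{\left(G,C \right)} = G$ ($H{\left(G,C \right)} = \frac{4 G}{4} = G$)
$Q = \frac{5}{6}$ ($Q = - \frac{\left(-2\right) 3 + 1}{6} = - \frac{-6 + 1}{6} = \left(- \frac{1}{6}\right) \left(-5\right) = \frac{5}{6} \approx 0.83333$)
$O{\left(B,j \right)} = - \frac{25 B}{6}$ ($O{\left(B,j \right)} = \left(-5\right) \frac{5}{6} B = - \frac{25 B}{6}$)
$n + O{\left(-28,X \right)} = -3975 - - \frac{350}{3} = -3975 + \frac{350}{3} = - \frac{11575}{3}$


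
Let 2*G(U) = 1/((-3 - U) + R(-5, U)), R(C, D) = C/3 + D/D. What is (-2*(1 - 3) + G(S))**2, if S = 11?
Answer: 121801/7744 ≈ 15.728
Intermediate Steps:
R(C, D) = 1 + C/3 (R(C, D) = C*(1/3) + 1 = C/3 + 1 = 1 + C/3)
G(U) = 1/(2*(-11/3 - U)) (G(U) = 1/(2*((-3 - U) + (1 + (1/3)*(-5)))) = 1/(2*((-3 - U) + (1 - 5/3))) = 1/(2*((-3 - U) - 2/3)) = 1/(2*(-11/3 - U)))
(-2*(1 - 3) + G(S))**2 = (-2*(1 - 3) - 3/(22 + 6*11))**2 = (-2*(-2) - 3/(22 + 66))**2 = (4 - 3/88)**2 = (349/88)**2 = 121801/7744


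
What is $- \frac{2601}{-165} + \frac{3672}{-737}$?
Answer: $\frac{39729}{3685} \approx 10.781$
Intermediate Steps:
$- \frac{2601}{-165} + \frac{3672}{-737} = \left(-2601\right) \left(- \frac{1}{165}\right) + 3672 \left(- \frac{1}{737}\right) = \frac{867}{55} - \frac{3672}{737} = \frac{39729}{3685}$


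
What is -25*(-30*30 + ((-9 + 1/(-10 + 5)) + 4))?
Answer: 22630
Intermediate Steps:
-25*(-30*30 + ((-9 + 1/(-10 + 5)) + 4)) = -25*(-900 + ((-9 + 1/(-5)) + 4)) = -25*(-900 + ((-9 - 1/5) + 4)) = -25*(-900 + (-46/5 + 4)) = -25*(-900 - 26/5) = -25*(-4526/5) = 22630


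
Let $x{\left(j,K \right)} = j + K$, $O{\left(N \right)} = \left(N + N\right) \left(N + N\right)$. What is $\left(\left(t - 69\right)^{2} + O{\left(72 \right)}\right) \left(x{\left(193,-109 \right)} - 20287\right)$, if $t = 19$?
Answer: $-469436908$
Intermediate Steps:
$O{\left(N \right)} = 4 N^{2}$ ($O{\left(N \right)} = 2 N 2 N = 4 N^{2}$)
$x{\left(j,K \right)} = K + j$
$\left(\left(t - 69\right)^{2} + O{\left(72 \right)}\right) \left(x{\left(193,-109 \right)} - 20287\right) = \left(\left(19 - 69\right)^{2} + 4 \cdot 72^{2}\right) \left(\left(-109 + 193\right) - 20287\right) = \left(\left(-50\right)^{2} + 4 \cdot 5184\right) \left(84 - 20287\right) = \left(2500 + 20736\right) \left(-20203\right) = 23236 \left(-20203\right) = -469436908$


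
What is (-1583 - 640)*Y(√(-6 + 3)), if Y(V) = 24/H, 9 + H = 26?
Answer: -53352/17 ≈ -3138.4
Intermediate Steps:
H = 17 (H = -9 + 26 = 17)
Y(V) = 24/17
(-1583 - 640)*Y(√(-6 + 3)) = (-1583 - 640)*(24/17) = -2223*24/17 = -53352/17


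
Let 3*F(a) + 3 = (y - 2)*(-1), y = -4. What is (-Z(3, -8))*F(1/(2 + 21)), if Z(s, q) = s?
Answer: -3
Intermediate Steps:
F(a) = 1 (F(a) = -1 + ((-4 - 2)*(-1))/3 = -1 + (-6*(-1))/3 = -1 + (⅓)*6 = -1 + 2 = 1)
(-Z(3, -8))*F(1/(2 + 21)) = -1*3*1 = -3*1 = -3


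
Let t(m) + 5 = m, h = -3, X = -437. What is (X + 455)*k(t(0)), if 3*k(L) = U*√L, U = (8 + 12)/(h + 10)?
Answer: 120*I*√5/7 ≈ 38.333*I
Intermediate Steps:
t(m) = -5 + m
U = 20/7 (U = (8 + 12)/(-3 + 10) = 20/7 ≈ 2.8571)
k(L) = 20*√L/21 (k(L) = (20*√L/7)/3 = 20*√L/21)
(X + 455)*k(t(0)) = (-437 + 455)*(20*√(-5 + 0)/21) = 18*(20*√(-5)/21) = 18*(20*(I*√5)/21) = 18*(20*I*√5/21) = 120*I*√5/7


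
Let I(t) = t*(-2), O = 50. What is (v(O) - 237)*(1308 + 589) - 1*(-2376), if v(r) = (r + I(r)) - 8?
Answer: -557239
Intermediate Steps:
I(t) = -2*t
v(r) = -8 - r (v(r) = (r - 2*r) - 8 = -r - 8 = -8 - r)
(v(O) - 237)*(1308 + 589) - 1*(-2376) = ((-8 - 1*50) - 237)*(1308 + 589) - 1*(-2376) = ((-8 - 50) - 237)*1897 + 2376 = (-58 - 237)*1897 + 2376 = -295*1897 + 2376 = -559615 + 2376 = -557239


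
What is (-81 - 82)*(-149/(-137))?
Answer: -24287/137 ≈ -177.28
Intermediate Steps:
(-81 - 82)*(-149/(-137)) = -(-24287)*(-1)/137 = -163*149/137 = -24287/137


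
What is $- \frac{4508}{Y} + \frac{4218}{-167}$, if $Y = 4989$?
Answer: $- \frac{21796438}{833163} \approx -26.161$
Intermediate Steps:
$- \frac{4508}{Y} + \frac{4218}{-167} = - \frac{4508}{4989} + \frac{4218}{-167} = \left(-4508\right) \frac{1}{4989} + 4218 \left(- \frac{1}{167}\right) = - \frac{4508}{4989} - \frac{4218}{167} = - \frac{21796438}{833163}$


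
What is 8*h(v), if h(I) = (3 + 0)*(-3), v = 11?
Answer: -72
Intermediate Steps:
h(I) = -9 (h(I) = 3*(-3) = -9)
8*h(v) = 8*(-9) = -72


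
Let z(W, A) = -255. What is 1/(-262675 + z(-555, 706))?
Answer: -1/262930 ≈ -3.8033e-6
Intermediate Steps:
1/(-262675 + z(-555, 706)) = 1/(-262675 - 255) = 1/(-262930) = -1/262930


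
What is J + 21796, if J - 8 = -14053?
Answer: 7751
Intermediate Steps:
J = -14045 (J = 8 - 14053 = -14045)
J + 21796 = -14045 + 21796 = 7751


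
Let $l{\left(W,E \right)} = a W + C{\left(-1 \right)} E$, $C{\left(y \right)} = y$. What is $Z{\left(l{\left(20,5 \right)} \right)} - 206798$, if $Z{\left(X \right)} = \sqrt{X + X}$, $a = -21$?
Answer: $-206798 + 5 i \sqrt{34} \approx -2.068 \cdot 10^{5} + 29.155 i$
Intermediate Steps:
$l{\left(W,E \right)} = - E - 21 W$ ($l{\left(W,E \right)} = - 21 W - E = - E - 21 W$)
$Z{\left(X \right)} = \sqrt{2} \sqrt{X}$ ($Z{\left(X \right)} = \sqrt{2 X} = \sqrt{2} \sqrt{X}$)
$Z{\left(l{\left(20,5 \right)} \right)} - 206798 = \sqrt{2} \sqrt{\left(-1\right) 5 - 420} - 206798 = \sqrt{2} \sqrt{-5 - 420} - 206798 = \sqrt{2} \sqrt{-425} - 206798 = \sqrt{2} \cdot 5 i \sqrt{17} - 206798 = 5 i \sqrt{34} - 206798 = -206798 + 5 i \sqrt{34}$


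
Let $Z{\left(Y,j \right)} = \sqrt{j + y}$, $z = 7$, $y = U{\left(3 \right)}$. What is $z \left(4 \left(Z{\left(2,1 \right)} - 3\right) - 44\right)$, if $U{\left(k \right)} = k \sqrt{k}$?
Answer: $-392 + 28 \sqrt{1 + 3 \sqrt{3}} \approx -322.3$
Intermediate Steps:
$U{\left(k \right)} = k^{\frac{3}{2}}$
$y = 3 \sqrt{3}$ ($y = 3^{\frac{3}{2}} = 3 \sqrt{3} \approx 5.1962$)
$Z{\left(Y,j \right)} = \sqrt{j + 3 \sqrt{3}}$
$z \left(4 \left(Z{\left(2,1 \right)} - 3\right) - 44\right) = 7 \left(4 \left(\sqrt{1 + 3 \sqrt{3}} - 3\right) - 44\right) = 7 \left(4 \left(-3 + \sqrt{1 + 3 \sqrt{3}}\right) - 44\right) = 7 \left(\left(-12 + 4 \sqrt{1 + 3 \sqrt{3}}\right) - 44\right) = 7 \left(-56 + 4 \sqrt{1 + 3 \sqrt{3}}\right) = -392 + 28 \sqrt{1 + 3 \sqrt{3}}$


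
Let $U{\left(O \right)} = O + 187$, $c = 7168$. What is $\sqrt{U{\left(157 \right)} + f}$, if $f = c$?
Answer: $2 \sqrt{1878} \approx 86.672$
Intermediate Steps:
$U{\left(O \right)} = 187 + O$
$f = 7168$
$\sqrt{U{\left(157 \right)} + f} = \sqrt{\left(187 + 157\right) + 7168} = \sqrt{344 + 7168} = \sqrt{7512} = 2 \sqrt{1878}$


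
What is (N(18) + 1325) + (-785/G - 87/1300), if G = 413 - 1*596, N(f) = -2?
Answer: 315746279/237900 ≈ 1327.2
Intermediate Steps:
G = -183 (G = 413 - 596 = -183)
(N(18) + 1325) + (-785/G - 87/1300) = (-2 + 1325) + (-785/(-183) - 87/1300) = 1323 + (-785*(-1/183) - 87*1/1300) = 1323 + (785/183 - 87/1300) = 1323 + 1004579/237900 = 315746279/237900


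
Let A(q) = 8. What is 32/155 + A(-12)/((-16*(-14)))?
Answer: 1051/4340 ≈ 0.24217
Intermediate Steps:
32/155 + A(-12)/((-16*(-14))) = 32/155 + 8/((-16*(-14))) = 32*(1/155) + 8/224 = 32/155 + 8*(1/224) = 32/155 + 1/28 = 1051/4340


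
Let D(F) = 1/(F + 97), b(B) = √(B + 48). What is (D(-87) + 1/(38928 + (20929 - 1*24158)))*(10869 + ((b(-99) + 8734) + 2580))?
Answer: 792132747/356990 + 35709*I*√51/356990 ≈ 2218.9 + 0.71434*I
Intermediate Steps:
b(B) = √(48 + B)
D(F) = 1/(97 + F)
(D(-87) + 1/(38928 + (20929 - 1*24158)))*(10869 + ((b(-99) + 8734) + 2580)) = (1/(97 - 87) + 1/(38928 + (20929 - 1*24158)))*(10869 + ((√(48 - 99) + 8734) + 2580)) = (1/10 + 1/(38928 + (20929 - 24158)))*(10869 + ((√(-51) + 8734) + 2580)) = (⅒ + 1/(38928 - 3229))*(10869 + ((I*√51 + 8734) + 2580)) = (⅒ + 1/35699)*(10869 + ((8734 + I*√51) + 2580)) = (⅒ + 1/35699)*(10869 + (11314 + I*√51)) = 35709*(22183 + I*√51)/356990 = 792132747/356990 + 35709*I*√51/356990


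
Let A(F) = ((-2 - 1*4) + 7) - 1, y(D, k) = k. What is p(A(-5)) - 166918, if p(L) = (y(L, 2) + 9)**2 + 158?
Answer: -166639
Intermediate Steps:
A(F) = 0 (A(F) = ((-2 - 4) + 7) - 1 = (-6 + 7) - 1 = 1 - 1 = 0)
p(L) = 279 (p(L) = (2 + 9)**2 + 158 = 11**2 + 158 = 121 + 158 = 279)
p(A(-5)) - 166918 = 279 - 166918 = -166639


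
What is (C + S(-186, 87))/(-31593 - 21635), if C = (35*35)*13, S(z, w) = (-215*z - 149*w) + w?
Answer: -43039/53228 ≈ -0.80858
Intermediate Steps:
S(z, w) = -215*z - 148*w
C = 15925 (C = 1225*13 = 15925)
(C + S(-186, 87))/(-31593 - 21635) = (15925 + (-215*(-186) - 148*87))/(-31593 - 21635) = (15925 + (39990 - 12876))/(-53228) = (15925 + 27114)*(-1/53228) = 43039*(-1/53228) = -43039/53228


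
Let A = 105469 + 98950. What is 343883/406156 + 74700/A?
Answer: 100636072177/83026003364 ≈ 1.2121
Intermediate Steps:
A = 204419
343883/406156 + 74700/A = 343883/406156 + 74700/204419 = 100636072177/83026003364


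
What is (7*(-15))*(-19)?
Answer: 1995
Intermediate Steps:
(7*(-15))*(-19) = -105*(-19) = 1995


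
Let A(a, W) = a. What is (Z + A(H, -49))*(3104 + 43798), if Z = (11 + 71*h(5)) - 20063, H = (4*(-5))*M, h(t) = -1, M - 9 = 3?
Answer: -955065426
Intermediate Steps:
M = 12 (M = 9 + 3 = 12)
H = -240 (H = (4*(-5))*12 = -20*12 = -240)
Z = -20123 (Z = (11 + 71*(-1)) - 20063 = (11 - 71) - 20063 = -60 - 20063 = -20123)
(Z + A(H, -49))*(3104 + 43798) = (-20123 - 240)*(3104 + 43798) = -20363*46902 = -955065426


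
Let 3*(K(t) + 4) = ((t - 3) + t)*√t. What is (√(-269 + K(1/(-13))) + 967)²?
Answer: (37713 + √3*√(-138411 - 41*I*√13))²/1521 ≈ 9.3483e+5 - 31955.0*I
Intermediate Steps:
K(t) = -4 + √t*(-3 + 2*t)/3 (K(t) = -4 + (((t - 3) + t)*√t)/3 = -4 + (((-3 + t) + t)*√t)/3 = -4 + ((-3 + 2*t)*√t)/3 = -4 + (√t*(-3 + 2*t))/3 = -4 + √t*(-3 + 2*t)/3)
(√(-269 + K(1/(-13))) + 967)² = (√(-269 + (-4 - √(1/(-13)) + 2*(1/(-13))^(3/2)/3)) + 967)² = (√(-269 + (-4 - √(-1/13) + 2*(-1/13)^(3/2)/3)) + 967)² = (√(-269 + (-4 - I*√13/13 + 2*(-I*√13/169)/3)) + 967)² = (√(-269 + (-4 - I*√13/13 - 2*I*√13/507)) + 967)² = (√(-269 + (-4 - 41*I*√13/507)) + 967)² = (√(-273 - 41*I*√13/507) + 967)² = (967 + √(-273 - 41*I*√13/507))²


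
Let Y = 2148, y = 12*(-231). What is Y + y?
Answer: -624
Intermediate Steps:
y = -2772
Y + y = 2148 - 2772 = -624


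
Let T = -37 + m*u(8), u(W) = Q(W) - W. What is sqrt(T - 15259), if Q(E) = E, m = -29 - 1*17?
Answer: 8*I*sqrt(239) ≈ 123.68*I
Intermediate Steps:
m = -46 (m = -29 - 17 = -46)
u(W) = 0 (u(W) = W - W = 0)
T = -37 (T = -37 - 46*0 = -37 + 0 = -37)
sqrt(T - 15259) = sqrt(-37 - 15259) = sqrt(-15296) = 8*I*sqrt(239)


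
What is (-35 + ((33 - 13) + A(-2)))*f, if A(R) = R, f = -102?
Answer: 1734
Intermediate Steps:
(-35 + ((33 - 13) + A(-2)))*f = (-35 + ((33 - 13) - 2))*(-102) = (-35 + (20 - 2))*(-102) = (-35 + 18)*(-102) = -17*(-102) = 1734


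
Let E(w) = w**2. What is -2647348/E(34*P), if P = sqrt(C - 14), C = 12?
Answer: 661837/578 ≈ 1145.0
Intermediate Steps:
P = I*sqrt(2) (P = sqrt(12 - 14) = sqrt(-2) = I*sqrt(2) ≈ 1.4142*I)
-2647348/E(34*P) = -2647348/((34*(I*sqrt(2)))**2) = -2647348/((34*I*sqrt(2))**2) = -2647348/(-2312) = -2647348*(-1/2312) = 661837/578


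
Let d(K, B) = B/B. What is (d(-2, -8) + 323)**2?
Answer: 104976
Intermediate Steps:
d(K, B) = 1
(d(-2, -8) + 323)**2 = (1 + 323)**2 = 324**2 = 104976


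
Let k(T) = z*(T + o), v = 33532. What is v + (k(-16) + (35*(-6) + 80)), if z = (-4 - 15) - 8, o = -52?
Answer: 35238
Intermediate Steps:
z = -27 (z = -19 - 8 = -27)
k(T) = 1404 - 27*T (k(T) = -27*(T - 52) = -27*(-52 + T) = 1404 - 27*T)
v + (k(-16) + (35*(-6) + 80)) = 33532 + ((1404 - 27*(-16)) + (35*(-6) + 80)) = 33532 + ((1404 + 432) + (-210 + 80)) = 33532 + (1836 - 130) = 33532 + 1706 = 35238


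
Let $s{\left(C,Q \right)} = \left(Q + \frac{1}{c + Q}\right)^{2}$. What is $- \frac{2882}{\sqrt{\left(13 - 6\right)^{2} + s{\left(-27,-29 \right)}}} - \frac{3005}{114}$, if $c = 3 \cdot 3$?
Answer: $- \frac{3005}{114} - \frac{57640 \sqrt{7289}}{51023} \approx -122.81$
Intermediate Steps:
$c = 9$
$s{\left(C,Q \right)} = \left(Q + \frac{1}{9 + Q}\right)^{2}$
$- \frac{2882}{\sqrt{\left(13 - 6\right)^{2} + s{\left(-27,-29 \right)}}} - \frac{3005}{114} = - \frac{2882}{\sqrt{\left(13 - 6\right)^{2} + \frac{\left(1 + \left(-29\right)^{2} + 9 \left(-29\right)\right)^{2}}{\left(9 - 29\right)^{2}}}} - \frac{3005}{114} = - \frac{2882}{\sqrt{7^{2} + \frac{\left(1 + 841 - 261\right)^{2}}{400}}} - \frac{3005}{114} = - \frac{2882}{\sqrt{49 + \frac{581^{2}}{400}}} - \frac{3005}{114} = - \frac{2882}{\sqrt{49 + \frac{1}{400} \cdot 337561}} - \frac{3005}{114} = - \frac{2882}{\sqrt{49 + \frac{337561}{400}}} - \frac{3005}{114} = - \frac{2882}{\sqrt{\frac{357161}{400}}} - \frac{3005}{114} = - \frac{2882}{\frac{7}{20} \sqrt{7289}} - \frac{3005}{114} = - 2882 \frac{20 \sqrt{7289}}{51023} - \frac{3005}{114} = - \frac{57640 \sqrt{7289}}{51023} - \frac{3005}{114} = - \frac{3005}{114} - \frac{57640 \sqrt{7289}}{51023}$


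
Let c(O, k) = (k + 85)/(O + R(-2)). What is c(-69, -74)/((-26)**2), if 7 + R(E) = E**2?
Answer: -11/48672 ≈ -0.00022600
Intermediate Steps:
R(E) = -7 + E**2
c(O, k) = (85 + k)/(-3 + O) (c(O, k) = (k + 85)/(O + (-7 + (-2)**2)) = (85 + k)/(O + (-7 + 4)) = (85 + k)/(O - 3) = (85 + k)/(-3 + O))
c(-69, -74)/((-26)**2) = ((85 - 74)/(-3 - 69))/((-26)**2) = (11/(-72))/676 = -1/72*11*(1/676) = -11/72*1/676 = -11/48672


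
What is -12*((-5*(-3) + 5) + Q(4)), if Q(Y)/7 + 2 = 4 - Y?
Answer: -72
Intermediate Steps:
Q(Y) = 14 - 7*Y (Q(Y) = -14 + 7*(4 - Y) = -14 + (28 - 7*Y) = 14 - 7*Y)
-12*((-5*(-3) + 5) + Q(4)) = -12*((-5*(-3) + 5) + (14 - 7*4)) = -12*((15 + 5) + (14 - 28)) = -12*(20 - 14) = -12*6 = -72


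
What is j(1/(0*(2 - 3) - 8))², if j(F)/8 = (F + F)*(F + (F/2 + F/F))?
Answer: 169/64 ≈ 2.6406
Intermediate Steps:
j(F) = 16*F*(1 + 3*F/2) (j(F) = 8*((F + F)*(F + (F/2 + F/F))) = 8*((2*F)*(F + (F*(½) + 1))) = 8*((2*F)*(F + (F/2 + 1))) = 8*((2*F)*(F + (1 + F/2))) = 8*((2*F)*(1 + 3*F/2)) = 8*(2*F*(1 + 3*F/2)) = 16*F*(1 + 3*F/2))
j(1/(0*(2 - 3) - 8))² = (8*(2 + 3/(0*(2 - 3) - 8))/(0*(2 - 3) - 8))² = (8*(2 + 3/(0*(-1) - 8))/(0*(-1) - 8))² = (8*(2 + 3/(0 - 8))/(0 - 8))² = (8*(2 + 3/(-8))/(-8))² = (8*(-⅛)*(2 + 3*(-⅛)))² = (8*(-⅛)*(2 - 3/8))² = (8*(-⅛)*(13/8))² = (-13/8)² = 169/64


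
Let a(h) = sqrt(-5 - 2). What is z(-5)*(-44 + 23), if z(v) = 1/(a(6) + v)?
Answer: 105/32 + 21*I*sqrt(7)/32 ≈ 3.2813 + 1.7363*I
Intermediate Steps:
a(h) = I*sqrt(7) (a(h) = sqrt(-7) = I*sqrt(7))
z(v) = 1/(v + I*sqrt(7)) (z(v) = 1/(I*sqrt(7) + v) = 1/(v + I*sqrt(7)))
z(-5)*(-44 + 23) = (-44 + 23)/(-5 + I*sqrt(7)) = -21/(-5 + I*sqrt(7))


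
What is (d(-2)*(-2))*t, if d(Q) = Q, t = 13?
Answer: 52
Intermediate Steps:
(d(-2)*(-2))*t = -2*(-2)*13 = 4*13 = 52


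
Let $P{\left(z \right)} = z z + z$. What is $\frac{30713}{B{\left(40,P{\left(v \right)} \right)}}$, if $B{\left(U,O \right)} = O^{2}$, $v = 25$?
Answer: $\frac{30713}{422500} \approx 0.072693$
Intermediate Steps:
$P{\left(z \right)} = z + z^{2}$ ($P{\left(z \right)} = z^{2} + z = z + z^{2}$)
$\frac{30713}{B{\left(40,P{\left(v \right)} \right)}} = \frac{30713}{\left(25 \left(1 + 25\right)\right)^{2}} = \frac{30713}{\left(25 \cdot 26\right)^{2}} = \frac{30713}{650^{2}} = \frac{30713}{422500}$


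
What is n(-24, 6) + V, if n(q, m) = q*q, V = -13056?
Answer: -12480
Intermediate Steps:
n(q, m) = q²
n(-24, 6) + V = (-24)² - 13056 = 576 - 13056 = -12480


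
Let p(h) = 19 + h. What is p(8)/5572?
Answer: 27/5572 ≈ 0.0048457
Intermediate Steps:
p(8)/5572 = (19 + 8)/5572 = 27*(1/5572) = 27/5572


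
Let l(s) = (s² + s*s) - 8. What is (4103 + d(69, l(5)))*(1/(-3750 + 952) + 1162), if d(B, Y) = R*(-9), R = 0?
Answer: 13339981325/2798 ≈ 4.7677e+6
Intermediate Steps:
l(s) = -8 + 2*s² (l(s) = (s² + s²) - 8 = 2*s² - 8 = -8 + 2*s²)
d(B, Y) = 0 (d(B, Y) = 0*(-9) = 0)
(4103 + d(69, l(5)))*(1/(-3750 + 952) + 1162) = (4103 + 0)*(1/(-3750 + 952) + 1162) = 4103*(1/(-2798) + 1162) = 4103*(-1/2798 + 1162) = 4103*(3251275/2798) = 13339981325/2798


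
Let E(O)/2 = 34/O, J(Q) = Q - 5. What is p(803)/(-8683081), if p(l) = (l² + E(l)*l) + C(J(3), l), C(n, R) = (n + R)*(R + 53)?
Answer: -1330533/8683081 ≈ -0.15323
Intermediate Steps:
J(Q) = -5 + Q
E(O) = 68/O (E(O) = 2*(34/O) = 68/O)
C(n, R) = (53 + R)*(R + n) (C(n, R) = (R + n)*(53 + R) = (53 + R)*(R + n))
p(l) = -38 + 2*l² + 51*l (p(l) = (l² + (68/l)*l) + (l² + 53*l + 53*(-5 + 3) + l*(-5 + 3)) = (l² + 68) + (l² + 53*l + 53*(-2) + l*(-2)) = (68 + l²) + (l² + 53*l - 106 - 2*l) = (68 + l²) + (-106 + l² + 51*l) = -38 + 2*l² + 51*l)
p(803)/(-8683081) = (-38 + 2*803² + 51*803)/(-8683081) = (-38 + 2*644809 + 40953)*(-1/8683081) = (-38 + 1289618 + 40953)*(-1/8683081) = 1330533*(-1/8683081) = -1330533/8683081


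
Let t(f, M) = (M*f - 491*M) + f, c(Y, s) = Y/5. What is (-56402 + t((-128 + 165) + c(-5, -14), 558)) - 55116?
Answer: -365372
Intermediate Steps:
c(Y, s) = Y/5 (c(Y, s) = Y*(⅕) = Y/5)
t(f, M) = f - 491*M + M*f (t(f, M) = (-491*M + M*f) + f = f - 491*M + M*f)
(-56402 + t((-128 + 165) + c(-5, -14), 558)) - 55116 = (-56402 + (((-128 + 165) + (⅕)*(-5)) - 491*558 + 558*((-128 + 165) + (⅕)*(-5)))) - 55116 = (-56402 + ((37 - 1) - 273978 + 558*(37 - 1))) - 55116 = (-56402 + (36 - 273978 + 558*36)) - 55116 = (-56402 + (36 - 273978 + 20088)) - 55116 = (-56402 - 253854) - 55116 = -310256 - 55116 = -365372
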